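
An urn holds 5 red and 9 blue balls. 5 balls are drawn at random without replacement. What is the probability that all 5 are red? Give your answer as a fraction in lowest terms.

There are C(14,5) = 2002 possible selections.
Selections with all red: C(5,5) = 1.
Probability = 1/2002.

1/2002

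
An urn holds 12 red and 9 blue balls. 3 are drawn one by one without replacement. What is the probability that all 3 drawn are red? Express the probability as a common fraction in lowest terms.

22/133

Multiply the conditional probabilities at each draw: 12/21 · 11/20 · 10/19 = 1320/7980 = 22/133.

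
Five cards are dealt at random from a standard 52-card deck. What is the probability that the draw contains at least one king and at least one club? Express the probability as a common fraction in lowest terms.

229297/866320

There are C(52,5) = 2598960 possible draws.
By inclusion-exclusion on the complements, draws missing all kings or all clubs: C(48,5) + C(39,5) − C(36,5) = 1712304 + 575757 − 376992 = 1911069.
So draws with at least one of each: 2598960 − 1911069 = 687891, probability 687891/2598960 = 229297/866320.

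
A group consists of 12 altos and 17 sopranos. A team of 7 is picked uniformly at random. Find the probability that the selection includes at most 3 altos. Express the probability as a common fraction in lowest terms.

91664/130065

Total selections: C(29,7) = 1560780.
Favorable selections (at most 3 altos): C(12,0)·C(17,7) + C(12,1)·C(17,6) + C(12,2)·C(17,5) + C(12,3)·C(17,4) = 19448 + 148512 + 408408 + 523600 = 1099968.
Probability = 1099968/1560780 = 91664/130065.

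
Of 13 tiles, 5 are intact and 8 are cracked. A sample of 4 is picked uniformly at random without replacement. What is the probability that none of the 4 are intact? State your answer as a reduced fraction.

There are C(13,4) = 715 possible selections.
Selections with no intact (all cracked): C(8,4) = 70.
Probability = 70/715 = 14/143.

14/143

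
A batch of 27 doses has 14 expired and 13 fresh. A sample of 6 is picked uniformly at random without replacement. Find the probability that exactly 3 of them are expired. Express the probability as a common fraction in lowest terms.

364/1035

There are C(27,6) = 296010 ways to choose 6 from 27.
Selections with exactly 3 expired: choose 3 of the 14 expired and 3 of the 13 fresh, C(14,3)·C(13,3) = 364·286 = 104104.
Probability = 104104/296010 = 364/1035.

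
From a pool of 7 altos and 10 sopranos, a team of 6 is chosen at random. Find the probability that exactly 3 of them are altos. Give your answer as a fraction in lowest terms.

75/221

There are C(17,6) = 12376 ways to choose 6 from 17.
Selections with exactly 3 altos: choose 3 of the 7 altos and 3 of the 10 sopranos, C(7,3)·C(10,3) = 35·120 = 4200.
Probability = 4200/12376 = 75/221.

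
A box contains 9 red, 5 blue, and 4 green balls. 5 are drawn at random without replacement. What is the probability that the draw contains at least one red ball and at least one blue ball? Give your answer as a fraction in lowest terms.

795/952

There are C(18,5) = 8568 possible draws.
By inclusion-exclusion on the complements, draws missing all red or all blue: C(9,5) + C(13,5) − C(4,5) = 126 + 1287 − 0 = 1413.
So draws with at least one of each: 8568 − 1413 = 7155, probability 7155/8568 = 795/952.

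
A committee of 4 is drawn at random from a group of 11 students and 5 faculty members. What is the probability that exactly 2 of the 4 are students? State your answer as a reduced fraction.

The sample space is all 4-subsets of the 16: C(16,4) = 1820.
Selections with exactly 2 students: choose 2 of the 11 students and 2 of the 5 faculty members, C(11,2)·C(5,2) = 55·10 = 550.
Probability = 550/1820 = 55/182.

55/182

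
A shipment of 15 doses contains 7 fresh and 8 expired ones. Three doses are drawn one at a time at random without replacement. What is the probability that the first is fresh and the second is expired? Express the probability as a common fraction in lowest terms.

Multiply the conditional probabilities at each draw: 7/15 · 8/14 = 56/210 = 4/15.

4/15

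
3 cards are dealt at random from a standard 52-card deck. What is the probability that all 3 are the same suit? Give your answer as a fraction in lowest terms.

There are C(52,3) = 22100 possible 3-card hands.
Hands of one suit: 4 suits × C(13,3) = 4·286 = 1144.
Probability = 1144/22100 = 22/425.

22/425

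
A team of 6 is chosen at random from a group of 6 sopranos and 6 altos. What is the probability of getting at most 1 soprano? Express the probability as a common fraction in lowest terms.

37/924

There are C(12,6) = 924 ways to choose the 6.
Favorable selections (at most 1 soprano): C(6,0)·C(6,6) + C(6,1)·C(6,5) = 1 + 36 = 37.
Probability = 37/924.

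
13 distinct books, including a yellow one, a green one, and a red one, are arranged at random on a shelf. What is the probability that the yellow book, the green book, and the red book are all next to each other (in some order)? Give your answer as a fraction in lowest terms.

1/26

There are 13! = 6227020800 arrangements.
Treat the three as one block: 11! placements × 3! orders within the block = 39916800·6 = 239500800.
Probability = 239500800/6227020800 = 1/26.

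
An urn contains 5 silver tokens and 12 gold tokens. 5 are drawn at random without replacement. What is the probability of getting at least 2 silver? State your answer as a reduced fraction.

Total selections: C(17,5) = 6188.
Count the complement (fewer than 2 silver): C(5,0)·C(12,5) + C(5,1)·C(12,4) = 792 + 2475 = 3267.
Probability = 1 − 3267/6188 = 2921/6188.

2921/6188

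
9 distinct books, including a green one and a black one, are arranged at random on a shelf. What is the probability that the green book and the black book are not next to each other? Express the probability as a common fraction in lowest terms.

7/9

There are 9! = 362880 arrangements.
Arrangements with the green book and the black book adjacent: 2·8! = 80640.
So not adjacent: 362880 − 80640 = 282240, probability 282240/362880 = 7/9.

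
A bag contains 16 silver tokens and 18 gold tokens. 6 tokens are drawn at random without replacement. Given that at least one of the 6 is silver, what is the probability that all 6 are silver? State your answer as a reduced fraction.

Work in counts. Selections with at least one silver: C(34,6) − C(18,6) = 1344904 − 18564 = 1326340.
Of those, selections where all 6 are silver: C(16,6) = 8008.
Conditional probability = 8008/1326340 = 2002/331585.

2002/331585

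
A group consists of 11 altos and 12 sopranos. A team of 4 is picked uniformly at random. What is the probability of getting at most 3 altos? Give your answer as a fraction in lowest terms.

155/161

Total selections: C(23,4) = 8855.
The complement is exactly 4 altos: C(11,4)·C(12,0) = 330.
Probability = 1 − 330/8855 = 8525/8855 = 155/161.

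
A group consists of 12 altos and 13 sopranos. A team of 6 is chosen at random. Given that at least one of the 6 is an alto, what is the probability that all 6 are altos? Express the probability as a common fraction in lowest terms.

21/3986

Work in counts. Selections with at least one alto: C(25,6) − C(13,6) = 177100 − 1716 = 175384.
Of those, selections where all 6 are altos: C(12,6) = 924.
Conditional probability = 924/175384 = 21/3986.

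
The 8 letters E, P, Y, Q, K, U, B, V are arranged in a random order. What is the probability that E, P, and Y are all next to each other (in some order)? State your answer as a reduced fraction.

There are 8! = 40320 arrangements.
Treat the three as one block: 6! placements × 3! orders within the block = 720·6 = 4320.
Probability = 4320/40320 = 3/28.

3/28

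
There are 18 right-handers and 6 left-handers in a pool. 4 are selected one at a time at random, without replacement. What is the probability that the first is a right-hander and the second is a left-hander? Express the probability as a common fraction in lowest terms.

Multiply the conditional probabilities at each draw: 18/24 · 6/23 = 108/552 = 9/46.

9/46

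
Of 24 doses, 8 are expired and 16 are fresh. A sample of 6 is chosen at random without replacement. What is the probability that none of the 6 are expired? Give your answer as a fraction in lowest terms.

26/437

There are C(24,6) = 134596 possible selections.
Selections with no expired (all fresh): C(16,6) = 8008.
Probability = 8008/134596 = 26/437.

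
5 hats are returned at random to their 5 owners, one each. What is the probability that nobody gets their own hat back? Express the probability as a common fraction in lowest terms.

11/30

There are 5! = 120 assignments.
By inclusion-exclusion, assignments with no fixed points: C(5,0)·5! − C(5,1)·4! + C(5,2)·3! − C(5,3)·2! + C(5,4)·1! − C(5,5)·0! = 44.
Probability = 44/120 = 11/30.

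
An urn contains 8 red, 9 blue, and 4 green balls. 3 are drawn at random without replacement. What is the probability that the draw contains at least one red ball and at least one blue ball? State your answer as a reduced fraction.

There are C(21,3) = 1330 possible draws.
By inclusion-exclusion on the complements, draws missing all red or all blue: C(13,3) + C(12,3) − C(4,3) = 286 + 220 − 4 = 502.
So draws with at least one of each: 1330 − 502 = 828, probability 828/1330 = 414/665.

414/665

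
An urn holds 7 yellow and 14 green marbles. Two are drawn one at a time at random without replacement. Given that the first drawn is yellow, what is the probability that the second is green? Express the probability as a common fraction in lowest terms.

7/10

After removing one yellow, 20 remain: 6 yellow and 14 green.
So the probability the next is green is 14/20 = 7/10.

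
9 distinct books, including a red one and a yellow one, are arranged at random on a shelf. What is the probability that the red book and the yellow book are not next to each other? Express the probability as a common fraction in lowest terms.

There are 9! = 362880 arrangements.
Arrangements with the red book and the yellow book adjacent: 2·8! = 80640.
So not adjacent: 362880 − 80640 = 282240, probability 282240/362880 = 7/9.

7/9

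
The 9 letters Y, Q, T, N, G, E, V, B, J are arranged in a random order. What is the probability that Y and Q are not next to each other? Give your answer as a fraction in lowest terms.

There are 9! = 362880 arrangements.
Arrangements with Y and Q adjacent: 2·8! = 80640.
So not adjacent: 362880 − 80640 = 282240, probability 282240/362880 = 7/9.

7/9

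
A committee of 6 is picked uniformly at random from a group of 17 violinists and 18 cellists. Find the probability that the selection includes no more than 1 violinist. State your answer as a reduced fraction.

There are C(35,6) = 1623160 ways to choose the 6.
Favorable selections (no more than 1 violinist): C(17,0)·C(18,6) + C(17,1)·C(18,5) = 18564 + 145656 = 164220.
Probability = 164220/1623160 = 69/682.

69/682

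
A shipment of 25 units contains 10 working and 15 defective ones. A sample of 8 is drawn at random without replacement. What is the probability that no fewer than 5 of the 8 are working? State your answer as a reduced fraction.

There are C(25,8) = 1081575 ways to choose the 8.
Favorable selections (no fewer than 5 working): C(10,5)·C(15,3) + C(10,6)·C(15,2) + C(10,7)·C(15,1) + C(10,8)·C(15,0) = 114660 + 22050 + 1800 + 45 = 138555.
Probability = 138555/1081575 = 3079/24035.

3079/24035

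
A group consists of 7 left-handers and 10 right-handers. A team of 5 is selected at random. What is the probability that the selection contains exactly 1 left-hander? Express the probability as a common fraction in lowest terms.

105/442

The sample space is all 5-subsets of the 17: C(17,5) = 6188.
Selections with exactly 1 left-hander: choose 1 of the 7 left-handers and 4 of the 10 right-handers, C(7,1)·C(10,4) = 7·210 = 1470.
Probability = 1470/6188 = 105/442.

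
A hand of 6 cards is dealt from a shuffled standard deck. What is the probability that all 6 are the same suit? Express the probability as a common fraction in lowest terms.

66/195755

There are C(52,6) = 20358520 possible 6-card hands.
Hands of one suit: 4 suits × C(13,6) = 4·1716 = 6864.
Probability = 6864/20358520 = 66/195755.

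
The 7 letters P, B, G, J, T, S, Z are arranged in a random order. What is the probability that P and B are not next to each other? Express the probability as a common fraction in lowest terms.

There are 7! = 5040 arrangements.
Arrangements with P and B adjacent: 2·6! = 1440.
So not adjacent: 5040 − 1440 = 3600, probability 3600/5040 = 5/7.

5/7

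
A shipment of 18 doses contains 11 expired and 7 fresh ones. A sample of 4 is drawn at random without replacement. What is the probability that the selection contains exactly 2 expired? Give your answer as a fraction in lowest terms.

77/204

Total number of selections: C(18,4) = 3060.
Selections with exactly 2 expired: choose 2 of the 11 expired and 2 of the 7 fresh, C(11,2)·C(7,2) = 55·21 = 1155.
Probability = 1155/3060 = 77/204.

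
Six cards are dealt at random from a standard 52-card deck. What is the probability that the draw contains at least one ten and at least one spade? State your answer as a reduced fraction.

There are C(52,6) = 20358520 possible draws.
By inclusion-exclusion on the complements, draws missing all tens or all spades: C(48,6) + C(39,6) − C(36,6) = 12271512 + 3262623 − 1947792 = 13586343.
So draws with at least one of each: 20358520 − 13586343 = 6772177, probability 6772177/20358520.

6772177/20358520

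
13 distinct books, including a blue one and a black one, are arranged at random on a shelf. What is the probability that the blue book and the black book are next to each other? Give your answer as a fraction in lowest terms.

There are 13! = 6227020800 arrangements.
Treat the blue book and the black book as a block: 12! arrangements of the blocks × 2 orders within the block = 2·479001600 = 958003200.
Probability = 958003200/6227020800 = 2/13.

2/13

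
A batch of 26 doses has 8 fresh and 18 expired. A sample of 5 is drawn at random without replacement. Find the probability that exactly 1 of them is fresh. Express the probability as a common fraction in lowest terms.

1224/3289

Total number of selections: C(26,5) = 65780.
Selections with exactly 1 fresh: choose 1 of the 8 fresh and 4 of the 18 expired, C(8,1)·C(18,4) = 8·3060 = 24480.
Probability = 24480/65780 = 1224/3289.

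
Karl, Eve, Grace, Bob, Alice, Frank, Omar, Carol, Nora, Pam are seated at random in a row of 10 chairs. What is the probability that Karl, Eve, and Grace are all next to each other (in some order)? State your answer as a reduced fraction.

There are 10! = 3628800 arrangements.
Treat the three as one block: 8! placements × 3! orders within the block = 40320·6 = 241920.
Probability = 241920/3628800 = 1/15.

1/15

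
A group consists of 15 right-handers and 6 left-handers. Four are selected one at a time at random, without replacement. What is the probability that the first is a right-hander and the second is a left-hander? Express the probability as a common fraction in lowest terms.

3/14

Multiply the conditional probabilities at each draw: 15/21 · 6/20 = 90/420 = 3/14.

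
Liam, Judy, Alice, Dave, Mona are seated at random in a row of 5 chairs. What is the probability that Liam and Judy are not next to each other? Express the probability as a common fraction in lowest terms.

There are 5! = 120 arrangements.
Arrangements with Liam and Judy adjacent: 2·4! = 48.
So not adjacent: 120 − 48 = 72, probability 72/120 = 3/5.

3/5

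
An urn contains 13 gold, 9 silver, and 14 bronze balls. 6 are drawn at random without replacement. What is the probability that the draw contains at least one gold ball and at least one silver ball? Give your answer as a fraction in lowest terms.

There are C(36,6) = 1947792 possible draws.
By inclusion-exclusion on the complements, draws missing all gold or all silver: C(23,6) + C(27,6) − C(14,6) = 100947 + 296010 − 3003 = 393954.
So draws with at least one of each: 1947792 − 393954 = 1553838, probability 1553838/1947792 = 23543/29512.

23543/29512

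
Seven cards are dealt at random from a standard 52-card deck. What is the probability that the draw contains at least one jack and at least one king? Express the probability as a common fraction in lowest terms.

3105873/16723070

There are C(52,7) = 133784560 possible draws.
By inclusion-exclusion on the complements, draws missing all jacks or all kings: C(48,7) + C(48,7) − C(44,7) = 73629072 + 73629072 − 38320568 = 108937576.
So draws with at least one of each: 133784560 − 108937576 = 24846984, probability 24846984/133784560 = 3105873/16723070.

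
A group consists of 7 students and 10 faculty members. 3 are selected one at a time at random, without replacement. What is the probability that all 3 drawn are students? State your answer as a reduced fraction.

7/136

Multiply the conditional probabilities at each draw: 7/17 · 6/16 · 5/15 = 210/4080 = 7/136.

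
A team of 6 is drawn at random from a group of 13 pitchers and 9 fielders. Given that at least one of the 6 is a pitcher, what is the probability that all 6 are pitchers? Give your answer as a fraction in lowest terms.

Work in counts. Selections with at least one pitcher: C(22,6) − C(9,6) = 74613 − 84 = 74529.
Of those, selections where all 6 are pitchers: C(13,6) = 1716.
Conditional probability = 1716/74529 = 44/1911.

44/1911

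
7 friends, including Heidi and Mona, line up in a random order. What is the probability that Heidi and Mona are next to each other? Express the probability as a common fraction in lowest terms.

2/7

There are 7! = 5040 arrangements.
Treat Heidi and Mona as a block: 6! arrangements of the blocks × 2 orders within the block = 2·720 = 1440.
Probability = 1440/5040 = 2/7.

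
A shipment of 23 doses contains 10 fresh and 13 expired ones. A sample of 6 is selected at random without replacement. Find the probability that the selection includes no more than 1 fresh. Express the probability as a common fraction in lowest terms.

442/3059

Total selections: C(23,6) = 100947.
Favorable selections (no more than 1 fresh): C(10,0)·C(13,6) + C(10,1)·C(13,5) = 1716 + 12870 = 14586.
Probability = 14586/100947 = 442/3059.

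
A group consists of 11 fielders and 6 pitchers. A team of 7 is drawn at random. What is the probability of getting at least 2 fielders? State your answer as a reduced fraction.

There are C(17,7) = 19448 ways to choose the 7.
The complement is exactly 1 fielders: C(11,1)·C(6,6) = 11.
Probability = 1 − 11/19448 = 19437/19448 = 1767/1768.

1767/1768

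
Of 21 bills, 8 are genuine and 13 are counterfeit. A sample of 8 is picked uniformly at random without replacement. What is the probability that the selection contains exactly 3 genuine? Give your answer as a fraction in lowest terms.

There are C(21,8) = 203490 ways to choose 8 from 21.
Selections with exactly 3 genuine: choose 3 of the 8 genuine and 5 of the 13 counterfeit, C(8,3)·C(13,5) = 56·1287 = 72072.
Probability = 72072/203490 = 572/1615.

572/1615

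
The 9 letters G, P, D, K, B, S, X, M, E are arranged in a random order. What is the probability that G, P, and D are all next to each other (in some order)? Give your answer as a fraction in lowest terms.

1/12

There are 9! = 362880 arrangements.
Treat the three as one block: 7! placements × 3! orders within the block = 5040·6 = 30240.
Probability = 30240/362880 = 1/12.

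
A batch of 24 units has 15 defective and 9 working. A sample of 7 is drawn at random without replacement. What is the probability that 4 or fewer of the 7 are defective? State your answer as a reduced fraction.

471/874

Total selections: C(24,7) = 346104.
Favorable selections (4 or fewer defective): C(15,0)·C(9,7) + C(15,1)·C(9,6) + C(15,2)·C(9,5) + C(15,3)·C(9,4) + C(15,4)·C(9,3) = 36 + 1260 + 13230 + 57330 + 114660 = 186516.
Probability = 186516/346104 = 471/874.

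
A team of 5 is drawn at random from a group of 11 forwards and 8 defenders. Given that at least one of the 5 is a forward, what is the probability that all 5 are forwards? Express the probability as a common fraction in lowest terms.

21/526

Work in counts. Selections with at least one forward: C(19,5) − C(8,5) = 11628 − 56 = 11572.
Of those, selections where all 5 are forwards: C(11,5) = 462.
Conditional probability = 462/11572 = 21/526.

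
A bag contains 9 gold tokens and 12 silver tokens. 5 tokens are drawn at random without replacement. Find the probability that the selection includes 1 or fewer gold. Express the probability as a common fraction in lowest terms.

583/2261

There are C(21,5) = 20349 ways to choose the 5.
Favorable selections (1 or fewer gold): C(9,0)·C(12,5) + C(9,1)·C(12,4) = 792 + 4455 = 5247.
Probability = 5247/20349 = 583/2261.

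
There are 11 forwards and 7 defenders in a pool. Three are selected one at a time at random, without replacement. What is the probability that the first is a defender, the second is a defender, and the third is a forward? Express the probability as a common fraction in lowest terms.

77/816

Multiply the conditional probabilities at each draw: 7/18 · 6/17 · 11/16 = 462/4896 = 77/816.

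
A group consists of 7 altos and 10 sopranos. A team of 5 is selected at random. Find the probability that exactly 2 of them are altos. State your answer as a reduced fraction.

90/221

Total number of selections: C(17,5) = 6188.
Selections with exactly 2 altos: choose 2 of the 7 altos and 3 of the 10 sopranos, C(7,2)·C(10,3) = 21·120 = 2520.
Probability = 2520/6188 = 90/221.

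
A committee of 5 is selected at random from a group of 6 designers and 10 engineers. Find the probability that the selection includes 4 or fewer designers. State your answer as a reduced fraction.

727/728

There are C(16,5) = 4368 ways to choose the 5.
The complement is exactly 5 designers: C(6,5)·C(10,0) = 6.
Probability = 1 − 6/4368 = 4362/4368 = 727/728.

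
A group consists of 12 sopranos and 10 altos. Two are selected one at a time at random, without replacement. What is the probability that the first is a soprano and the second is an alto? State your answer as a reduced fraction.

20/77

Multiply the conditional probabilities at each draw: 12/22 · 10/21 = 120/462 = 20/77.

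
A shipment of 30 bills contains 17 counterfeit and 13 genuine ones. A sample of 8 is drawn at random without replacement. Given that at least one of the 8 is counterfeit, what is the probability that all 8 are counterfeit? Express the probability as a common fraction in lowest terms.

55/13239

Work in counts. Selections with at least one counterfeit: C(30,8) − C(13,8) = 5852925 − 1287 = 5851638.
Of those, selections where all 8 are counterfeit: C(17,8) = 24310.
Conditional probability = 24310/5851638 = 55/13239.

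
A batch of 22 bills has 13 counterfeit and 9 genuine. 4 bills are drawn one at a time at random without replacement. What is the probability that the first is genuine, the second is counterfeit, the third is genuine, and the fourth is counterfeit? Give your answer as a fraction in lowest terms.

Multiply the conditional probabilities at each draw: 9/22 · 13/21 · 8/20 · 12/19 = 11232/175560 = 468/7315.

468/7315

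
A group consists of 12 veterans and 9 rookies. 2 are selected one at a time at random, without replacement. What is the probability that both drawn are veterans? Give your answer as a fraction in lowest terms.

11/35

Multiply the conditional probabilities at each draw: 12/21 · 11/20 = 132/420 = 11/35.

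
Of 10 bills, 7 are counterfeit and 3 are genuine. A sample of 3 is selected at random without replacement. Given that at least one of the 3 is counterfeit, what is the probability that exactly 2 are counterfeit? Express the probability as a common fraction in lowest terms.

Work in counts. Selections with at least one counterfeit: C(10,3) − C(3,3) = 120 − 1 = 119.
Of those, selections where exactly 2 are counterfeit: C(7,2)·C(3,1) = 21·3 = 63.
Conditional probability = 63/119 = 9/17.

9/17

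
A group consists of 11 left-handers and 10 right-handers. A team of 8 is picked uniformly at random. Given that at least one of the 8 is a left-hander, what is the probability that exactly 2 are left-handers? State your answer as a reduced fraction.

Work in counts. Selections with at least one left-hander: C(21,8) − C(10,8) = 203490 − 45 = 203445.
Of those, selections where exactly 2 are left-handers: C(11,2)·C(10,6) = 55·210 = 11550.
Conditional probability = 11550/203445 = 70/1233.

70/1233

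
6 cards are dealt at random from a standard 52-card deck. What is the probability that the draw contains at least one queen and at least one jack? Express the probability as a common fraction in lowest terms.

There are C(52,6) = 20358520 possible draws.
By inclusion-exclusion on the complements, draws missing all queens or all jacks: C(48,6) + C(48,6) − C(44,6) = 12271512 + 12271512 − 7059052 = 17483972.
So draws with at least one of each: 20358520 − 17483972 = 2874548, probability 2874548/20358520 = 718637/5089630.

718637/5089630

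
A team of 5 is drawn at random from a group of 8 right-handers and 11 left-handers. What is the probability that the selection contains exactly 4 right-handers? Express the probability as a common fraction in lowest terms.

385/5814

The sample space is all 5-subsets of the 19: C(19,5) = 11628.
Selections with exactly 4 right-handers: choose 4 of the 8 right-handers and 1 of the 11 left-handers, C(8,4)·C(11,1) = 70·11 = 770.
Probability = 770/11628 = 385/5814.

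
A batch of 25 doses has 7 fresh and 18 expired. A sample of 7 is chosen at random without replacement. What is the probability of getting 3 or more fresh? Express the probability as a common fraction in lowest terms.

1390/4807

Total selections: C(25,7) = 480700.
Count the complement (fewer than 3 fresh): C(7,0)·C(18,7) + C(7,1)·C(18,6) + C(7,2)·C(18,5) = 31824 + 129948 + 179928 = 341700.
Probability = 1 − 341700/480700 = 139000/480700 = 1390/4807.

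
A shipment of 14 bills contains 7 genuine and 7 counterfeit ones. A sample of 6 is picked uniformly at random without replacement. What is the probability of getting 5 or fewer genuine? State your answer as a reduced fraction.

There are C(14,6) = 3003 ways to choose the 6.
The complement is exactly 6 genuine: C(7,6)·C(7,0) = 7.
Probability = 1 − 7/3003 = 2996/3003 = 428/429.

428/429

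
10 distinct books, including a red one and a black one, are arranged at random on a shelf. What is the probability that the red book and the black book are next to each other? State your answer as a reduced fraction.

There are 10! = 3628800 arrangements.
Treat the red book and the black book as a block: 9! arrangements of the blocks × 2 orders within the block = 2·362880 = 725760.
Probability = 725760/3628800 = 1/5.

1/5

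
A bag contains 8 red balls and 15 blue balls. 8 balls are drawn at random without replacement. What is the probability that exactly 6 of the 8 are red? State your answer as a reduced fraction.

There are C(23,8) = 490314 ways to choose 8 from 23.
Selections with exactly 6 red: choose 6 of the 8 red and 2 of the 15 blue, C(8,6)·C(15,2) = 28·105 = 2940.
Probability = 2940/490314 = 490/81719.

490/81719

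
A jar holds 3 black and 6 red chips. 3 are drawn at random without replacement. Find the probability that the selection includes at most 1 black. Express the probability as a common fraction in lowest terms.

65/84

Total selections: C(9,3) = 84.
Favorable selections (at most 1 black): C(3,0)·C(6,3) + C(3,1)·C(6,2) = 20 + 45 = 65.
Probability = 65/84.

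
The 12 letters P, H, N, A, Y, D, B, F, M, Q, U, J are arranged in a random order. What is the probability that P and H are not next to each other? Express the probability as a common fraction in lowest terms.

There are 12! = 479001600 arrangements.
Arrangements with P and H adjacent: 2·11! = 79833600.
So not adjacent: 479001600 − 79833600 = 399168000, probability 399168000/479001600 = 5/6.

5/6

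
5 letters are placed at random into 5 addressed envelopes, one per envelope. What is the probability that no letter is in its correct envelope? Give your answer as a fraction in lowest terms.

11/30

There are 5! = 120 assignments.
By inclusion-exclusion, assignments with no fixed points: C(5,0)·5! − C(5,1)·4! + C(5,2)·3! − C(5,3)·2! + C(5,4)·1! − C(5,5)·0! = 44.
Probability = 44/120 = 11/30.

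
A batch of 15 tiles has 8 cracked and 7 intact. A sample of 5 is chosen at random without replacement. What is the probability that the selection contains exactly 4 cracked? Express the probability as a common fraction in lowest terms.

There are C(15,5) = 3003 ways to choose 5 from 15.
Selections with exactly 4 cracked: choose 4 of the 8 cracked and 1 of the 7 intact, C(8,4)·C(7,1) = 70·7 = 490.
Probability = 490/3003 = 70/429.

70/429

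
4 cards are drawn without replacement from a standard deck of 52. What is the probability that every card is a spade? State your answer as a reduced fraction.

There are C(52,4) = 270725 possible 4-card hands.
Hands that are all spades: C(13,4) = 715.
Probability = 715/270725 = 11/4165.

11/4165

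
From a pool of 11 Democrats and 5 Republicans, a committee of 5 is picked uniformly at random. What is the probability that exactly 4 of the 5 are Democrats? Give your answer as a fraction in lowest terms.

The sample space is all 5-subsets of the 16: C(16,5) = 4368.
Selections with exactly 4 Democrats: choose 4 of the 11 Democrats and 1 of the 5 Republicans, C(11,4)·C(5,1) = 330·5 = 1650.
Probability = 1650/4368 = 275/728.

275/728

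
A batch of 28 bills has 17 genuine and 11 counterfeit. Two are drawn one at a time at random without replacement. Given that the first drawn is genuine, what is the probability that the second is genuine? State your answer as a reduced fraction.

16/27

After removing one genuine, 27 remain: 16 genuine and 11 counterfeit.
So the probability the next is genuine is 16/27.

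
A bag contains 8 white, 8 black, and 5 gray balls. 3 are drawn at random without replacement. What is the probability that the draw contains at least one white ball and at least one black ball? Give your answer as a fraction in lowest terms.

384/665

There are C(21,3) = 1330 possible draws.
By inclusion-exclusion on the complements, draws missing all white or all black: C(13,3) + C(13,3) − C(5,3) = 286 + 286 − 10 = 562.
So draws with at least one of each: 1330 − 562 = 768, probability 768/1330 = 384/665.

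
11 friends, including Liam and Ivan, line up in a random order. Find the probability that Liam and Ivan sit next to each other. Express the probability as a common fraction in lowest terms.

There are 11! = 39916800 arrangements.
Treat Liam and Ivan as a block: 10! arrangements of the blocks × 2 orders within the block = 2·3628800 = 7257600.
Probability = 7257600/39916800 = 2/11.

2/11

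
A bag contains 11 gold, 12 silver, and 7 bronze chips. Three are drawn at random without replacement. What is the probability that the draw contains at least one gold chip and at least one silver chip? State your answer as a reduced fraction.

33/58

There are C(30,3) = 4060 possible draws.
By inclusion-exclusion on the complements, draws missing all gold or all silver: C(19,3) + C(18,3) − C(7,3) = 969 + 816 − 35 = 1750.
So draws with at least one of each: 4060 − 1750 = 2310, probability 2310/4060 = 33/58.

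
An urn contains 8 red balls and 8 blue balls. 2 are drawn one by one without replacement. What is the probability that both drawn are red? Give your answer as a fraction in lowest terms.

7/30

Multiply the conditional probabilities at each draw: 8/16 · 7/15 = 56/240 = 7/30.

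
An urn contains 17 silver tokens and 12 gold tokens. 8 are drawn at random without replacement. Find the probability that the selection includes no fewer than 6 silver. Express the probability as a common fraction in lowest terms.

There are C(29,8) = 4292145 ways to choose the 8.
Favorable selections (no fewer than 6 silver): C(17,6)·C(12,2) + C(17,7)·C(12,1) + C(17,8)·C(12,0) = 816816 + 233376 + 24310 = 1074502.
Probability = 1074502/4292145 = 7514/30015.

7514/30015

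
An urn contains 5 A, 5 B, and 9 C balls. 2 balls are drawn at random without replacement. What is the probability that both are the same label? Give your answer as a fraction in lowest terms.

56/171

There are C(19,2) = 171 ways to draw 2 balls.
All same label: C(5,2) + C(5,2) + C(9,2) = 10 + 10 + 36 = 56.
Probability = 56/171.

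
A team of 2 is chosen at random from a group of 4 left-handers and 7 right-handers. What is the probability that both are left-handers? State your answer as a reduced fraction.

There are C(11,2) = 55 possible selections.
Selections with all left-handers: C(4,2) = 6.
Probability = 6/55.

6/55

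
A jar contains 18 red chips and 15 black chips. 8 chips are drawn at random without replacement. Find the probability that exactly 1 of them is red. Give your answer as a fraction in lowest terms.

15/1798

There are C(33,8) = 13884156 ways to choose 8 from 33.
Selections with exactly 1 red: choose 1 of the 18 red and 7 of the 15 black, C(18,1)·C(15,7) = 18·6435 = 115830.
Probability = 115830/13884156 = 15/1798.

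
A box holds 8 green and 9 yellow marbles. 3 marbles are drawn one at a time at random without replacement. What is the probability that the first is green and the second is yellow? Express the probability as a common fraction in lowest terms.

9/34

Multiply the conditional probabilities at each draw: 8/17 · 9/16 = 72/272 = 9/34.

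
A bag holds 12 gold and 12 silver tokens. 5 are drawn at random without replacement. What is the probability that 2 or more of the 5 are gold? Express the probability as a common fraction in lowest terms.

271/322

Total selections: C(24,5) = 42504.
Count the complement (fewer than 2 gold): C(12,0)·C(12,5) + C(12,1)·C(12,4) = 792 + 5940 = 6732.
Probability = 1 − 6732/42504 = 35772/42504 = 271/322.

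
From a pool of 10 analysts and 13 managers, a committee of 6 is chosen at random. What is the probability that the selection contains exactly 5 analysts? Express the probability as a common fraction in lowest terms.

156/4807

There are C(23,6) = 100947 ways to choose 6 from 23.
Selections with exactly 5 analysts: choose 5 of the 10 analysts and 1 of the 13 managers, C(10,5)·C(13,1) = 252·13 = 3276.
Probability = 3276/100947 = 156/4807.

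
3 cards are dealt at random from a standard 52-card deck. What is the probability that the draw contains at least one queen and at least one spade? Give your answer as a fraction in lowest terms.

33/260

There are C(52,3) = 22100 possible draws.
By inclusion-exclusion on the complements, draws missing all queens or all spades: C(48,3) + C(39,3) − C(36,3) = 17296 + 9139 − 7140 = 19295.
So draws with at least one of each: 22100 − 19295 = 2805, probability 2805/22100 = 33/260.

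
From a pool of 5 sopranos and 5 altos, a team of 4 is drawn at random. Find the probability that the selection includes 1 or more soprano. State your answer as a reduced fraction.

41/42

There are C(10,4) = 210 ways to choose the 4.
The complement is all 4 are altos: C(5,4) = 5.
Probability = 1 − 5/210 = 205/210 = 41/42.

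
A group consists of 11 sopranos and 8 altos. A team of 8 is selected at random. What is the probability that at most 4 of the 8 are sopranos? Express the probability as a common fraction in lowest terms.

871/1938

Total selections: C(19,8) = 75582.
Favorable selections (at most 4 sopranos): C(11,0)·C(8,8) + C(11,1)·C(8,7) + C(11,2)·C(8,6) + C(11,3)·C(8,5) + C(11,4)·C(8,4) = 1 + 88 + 1540 + 9240 + 23100 = 33969.
Probability = 33969/75582 = 871/1938.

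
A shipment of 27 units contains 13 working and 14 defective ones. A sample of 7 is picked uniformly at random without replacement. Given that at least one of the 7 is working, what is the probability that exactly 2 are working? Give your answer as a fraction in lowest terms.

Work in counts. Selections with at least one working: C(27,7) − C(14,7) = 888030 − 3432 = 884598.
Of those, selections where exactly 2 are working: C(13,2)·C(14,5) = 78·2002 = 156156.
Conditional probability = 156156/884598 = 182/1031.

182/1031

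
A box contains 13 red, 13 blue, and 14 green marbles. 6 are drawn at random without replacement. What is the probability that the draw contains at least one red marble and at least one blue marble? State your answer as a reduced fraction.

There are C(40,6) = 3838380 possible draws.
By inclusion-exclusion on the complements, draws missing all red or all blue: C(27,6) + C(27,6) − C(14,6) = 296010 + 296010 − 3003 = 589017.
So draws with at least one of each: 3838380 − 589017 = 3249363, probability 3249363/3838380 = 83317/98420.

83317/98420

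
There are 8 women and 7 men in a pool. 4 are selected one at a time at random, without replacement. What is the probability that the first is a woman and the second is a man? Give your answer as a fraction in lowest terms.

Multiply the conditional probabilities at each draw: 8/15 · 7/14 = 56/210 = 4/15.

4/15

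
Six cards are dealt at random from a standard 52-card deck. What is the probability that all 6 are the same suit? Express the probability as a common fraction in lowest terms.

66/195755

There are C(52,6) = 20358520 possible 6-card hands.
Hands of one suit: 4 suits × C(13,6) = 4·1716 = 6864.
Probability = 6864/20358520 = 66/195755.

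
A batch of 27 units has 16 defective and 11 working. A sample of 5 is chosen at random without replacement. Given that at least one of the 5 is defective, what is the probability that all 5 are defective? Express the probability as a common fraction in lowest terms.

Work in counts. Selections with at least one defective: C(27,5) − C(11,5) = 80730 − 462 = 80268.
Of those, selections where all 5 are defective: C(16,5) = 4368.
Conditional probability = 4368/80268 = 364/6689.

364/6689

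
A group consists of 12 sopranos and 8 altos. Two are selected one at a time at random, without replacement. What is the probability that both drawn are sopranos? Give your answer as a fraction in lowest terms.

Multiply the conditional probabilities at each draw: 12/20 · 11/19 = 132/380 = 33/95.

33/95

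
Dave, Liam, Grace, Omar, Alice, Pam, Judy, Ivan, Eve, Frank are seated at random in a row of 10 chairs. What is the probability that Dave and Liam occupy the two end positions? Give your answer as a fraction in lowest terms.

1/45

There are 10! = 3628800 arrangements.
Place Dave and Liam at the ends in 2 ways, arrange the remaining 8 in 8! = 40320 ways: 2·40320 = 80640.
Probability = 80640/3628800 = 1/45.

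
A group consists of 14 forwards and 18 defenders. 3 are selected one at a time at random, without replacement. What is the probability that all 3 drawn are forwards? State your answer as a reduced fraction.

Multiply the conditional probabilities at each draw: 14/32 · 13/31 · 12/30 = 2184/29760 = 91/1240.

91/1240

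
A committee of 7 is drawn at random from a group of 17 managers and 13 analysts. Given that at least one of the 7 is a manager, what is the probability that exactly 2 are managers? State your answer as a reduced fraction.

66/767

Work in counts. Selections with at least one manager: C(30,7) − C(13,7) = 2035800 − 1716 = 2034084.
Of those, selections where exactly 2 are managers: C(17,2)·C(13,5) = 136·1287 = 175032.
Conditional probability = 175032/2034084 = 66/767.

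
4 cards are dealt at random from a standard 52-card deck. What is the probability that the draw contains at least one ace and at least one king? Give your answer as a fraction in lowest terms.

1332/20825

There are C(52,4) = 270725 possible draws.
By inclusion-exclusion on the complements, draws missing all aces or all kings: C(48,4) + C(48,4) − C(44,4) = 194580 + 194580 − 135751 = 253409.
So draws with at least one of each: 270725 − 253409 = 17316, probability 17316/270725 = 1332/20825.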